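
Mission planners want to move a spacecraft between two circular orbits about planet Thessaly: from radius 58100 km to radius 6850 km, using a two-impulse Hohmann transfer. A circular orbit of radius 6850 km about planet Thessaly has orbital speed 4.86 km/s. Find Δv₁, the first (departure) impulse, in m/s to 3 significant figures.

From the circular-orbit relation v² = μ/r at r = 6850 km: μ = v²r = (4.86)² × 6850 = 1.61794×10^5 km³/s².
Transfer-ellipse semi-major axis a_t = (r₁ + r₂)/2 = (58100 + 6850)/2 = 32475 km.
On the circular orbit at r = 58100 km, v_c = √(μ/r) = 1.66876 km/s.
Vis-viva on the transfer ellipse at r = 58100 km gives v_t = √[μ(2/r − 1/a_t)] = 0.766415 km/s.
Δv₁ = |v_t − v_c| = |0.766415 − 1.66876| = 0.9023 km/s.

Δv₁ = 902 m/s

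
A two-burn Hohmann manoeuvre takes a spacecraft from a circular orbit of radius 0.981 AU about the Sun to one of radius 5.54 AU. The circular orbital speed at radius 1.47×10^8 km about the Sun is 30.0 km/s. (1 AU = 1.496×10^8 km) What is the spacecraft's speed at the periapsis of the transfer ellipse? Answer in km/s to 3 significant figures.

v = 39.1 km/s

From the circular-orbit relation v² = μ/r at r = 1.47×10^8 km: μ = v²r = (30.0)² × 1.47×10^8 = 1.32300×10^11 km³/s².
In km: r₁ = 0.981 × 1.496×10^8 = 1.467576×10^8 km; r₂ = 5.54 × 1.496×10^8 = 8.28784×10^8 km.
Transfer-ellipse semi-major axis a_t = (r₁ + r₂)/2 = (1.467576×10^8 + 8.28784×10^8)/2 = 4.877708×10^8 km.
The periapsis of the transfer ellipse is at r = 1.467576×10^8 km.
From the vis-viva equation, v = √[μ(2/r − 1/a_t)] = 39.14 km/s.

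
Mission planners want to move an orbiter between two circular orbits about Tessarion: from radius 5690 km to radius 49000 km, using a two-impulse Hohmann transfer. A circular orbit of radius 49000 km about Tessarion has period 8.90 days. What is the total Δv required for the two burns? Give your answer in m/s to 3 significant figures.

From Kepler's third law T² = 4π²r³/μ at r = 49000 km, T = 8.90 days = 8.90 × 86400 s = 7.6896×10^5 s: μ = 4π²r³/T² = 7854.90 km³/s².
The Hohmann ellipse has a_t = (r₁ + r₂)/2 = 27345 km.
Circular speed at r₁: v₁ = √(μ/r₁) = √(7854.90/5690) = 1.1749 km/s.
Transfer-orbit speed at r₁ (vis-viva): v_p = √[μ(2/r₁ − 1/a_t)] = 1.5728 km/s.
First burn Δv₁ = |v_p − v₁| = 0.3979 km/s.
Circular speed at r₂: v₂ = √(μ/r₂) = 0.40038 km/s.
Transfer-orbit speed at r₂: v_a = √[μ(2/r₂ − 1/a_t)] = 0.18264 km/s.
Second burn Δv₂ = |v₂ − v_a| = 0.2177 km/s.
Total Δv = Δv₁ + Δv₂ = 0.6156 km/s.

Δv = 616 m/s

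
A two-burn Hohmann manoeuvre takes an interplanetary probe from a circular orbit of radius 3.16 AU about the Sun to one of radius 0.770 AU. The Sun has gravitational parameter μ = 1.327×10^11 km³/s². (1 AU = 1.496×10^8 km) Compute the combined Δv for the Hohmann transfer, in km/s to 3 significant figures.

In km: r₁ = 3.16 × 1.496×10^8 = 4.72736×10^8 km; r₂ = 0.770 × 1.496×10^8 = 1.15192×10^8 km.
Semi-major axis of the transfer orbit: a_t = (4.72736×10^8 + 1.15192×10^8)/2 = 2.93964×10^8 km.
Circular speed at r₁: v₁ = √(μ/r₁) = √(1.327×10^11/4.72736×10^8) = 16.754 km/s.
On the transfer ellipse at r₁, v² = μ(2/r − 1/a) gives v_a = √[μ(2/r₁ − 1/a_t)] = 10.488 km/s.
First burn Δv₁ = |v_a − v₁| = 6.266 km/s.
Circular speed at r₂: v₂ = √(μ/r₂) = 33.94 km/s.
Transfer-orbit speed at r₂: v_p = √[μ(2/r₂ − 1/a_t)] = 43.04 km/s.
Second burn Δv₂ = |v₂ − v_p| = 9.100 km/s.
Δv = Δv₁ + Δv₂ = 6.266 + 9.100 = 15.37 km/s.

Δv = 15.4 km/s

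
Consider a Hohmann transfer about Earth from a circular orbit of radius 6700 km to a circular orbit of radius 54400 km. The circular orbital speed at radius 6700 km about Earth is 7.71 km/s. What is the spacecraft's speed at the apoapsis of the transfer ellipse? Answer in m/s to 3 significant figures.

From the circular-orbit relation v² = μ/r at r = 6700 km: μ = v²r = (7.71)² × 6700 = 3.98275×10^5 km³/s².
The Hohmann ellipse has a_t = (r₁ + r₂)/2 = 30550 km.
The apoapsis of the transfer ellipse is at r = 54400 km.
Applying v² = μ(2/r − 1/a_t): v = 1.267 km/s.

v = 1270 m/s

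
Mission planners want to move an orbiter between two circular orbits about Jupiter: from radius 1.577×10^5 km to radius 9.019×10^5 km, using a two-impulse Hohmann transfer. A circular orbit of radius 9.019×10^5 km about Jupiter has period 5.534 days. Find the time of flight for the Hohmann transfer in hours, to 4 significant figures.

t = 29.90 hours

From Kepler's third law T² = 4π²r³/μ at r = 9.019×10^5 km, T = 5.534 days = 5.534 × 86400 s = 4.781376×10^5 s: μ = 4π²r³/T² = 1.26686×10^8 km³/s².
Transfer-ellipse semi-major axis a_t = (r₁ + r₂)/2 = (1.577×10^5 + 9.019×10^5)/2 = 5.298×10^5 km.
Transfer time t = π√(a_t³/μ) = π√((5.298×10^5)³ / 1.26686×10^8) = 1.0763×10^5 s.
Converting: 1.0763×10^5 s ÷ 3600 s/hour = 29.90 hours.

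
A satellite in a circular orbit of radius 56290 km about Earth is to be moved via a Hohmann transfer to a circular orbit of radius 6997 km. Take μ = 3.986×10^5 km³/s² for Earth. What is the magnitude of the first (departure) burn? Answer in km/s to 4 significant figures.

Semi-major axis of the transfer orbit: a_t = (56290 + 6997)/2 = 31643.5 km.
Circular speed at r = 56290 km: v_c = √(μ/r) = 2.661 km/s.
Transfer-orbit speed at the same r (vis-viva, a = a_t): v_t = √[μ(2/r − 1/a_t)] = 1.251 km/s.
Δv₁ = |v_t − v_c| = |1.251 − 2.661| = 1.410 km/s.

Δv₁ = 1.410 km/s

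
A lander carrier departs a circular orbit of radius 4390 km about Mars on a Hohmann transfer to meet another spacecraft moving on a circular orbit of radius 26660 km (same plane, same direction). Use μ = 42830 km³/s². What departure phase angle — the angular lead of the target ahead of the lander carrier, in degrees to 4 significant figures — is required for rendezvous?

φ = 100.0°

Transfer-ellipse semi-major axis a_t = (r₁ + r₂)/2 = (4390 + 26660)/2 = 15525 km.
Transfer time t = π√(a_t³/μ) = 29365 s.
Target angular speed ω₂ = √(μ/r₂³) = 4.7543×10^-5 rad/s.
Angle swept by the target during transfer: ω₂·t = 1.3961 rad = 79.99°.
The lander carrier traverses 180° on the transfer ellipse, so the target must lead by 180° − 79.99° = 100.0°.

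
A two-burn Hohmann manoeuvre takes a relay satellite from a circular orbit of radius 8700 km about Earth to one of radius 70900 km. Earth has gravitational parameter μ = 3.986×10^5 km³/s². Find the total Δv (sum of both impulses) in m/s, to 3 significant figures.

Δv = 3530 m/s

Semi-major axis of the transfer orbit: a_t = (8700 + 70900)/2 = 39800 km.
Circular speed at r₁: v₁ = √(μ/r₁) = √(3.986×10^5/8700) = 6.769 km/s.
On the transfer ellipse at r₁, v² = μ(2/r − 1/a) gives v_p = √[μ(2/r₁ − 1/a_t)] = 9.034 km/s.
First burn Δv₁ = |v_p − v₁| = 2.265 km/s.
Circular speed at r₂: v₂ = √(μ/r₂) = 2.37108 km/s.
Transfer-orbit speed at r₂: v_a = √[μ(2/r₂ − 1/a_t)] = 1.10857 km/s.
Second burn Δv₂ = |v₂ − v_a| = 1.263 km/s.
Total Δv = Δv₁ + Δv₂ = 3.528 km/s.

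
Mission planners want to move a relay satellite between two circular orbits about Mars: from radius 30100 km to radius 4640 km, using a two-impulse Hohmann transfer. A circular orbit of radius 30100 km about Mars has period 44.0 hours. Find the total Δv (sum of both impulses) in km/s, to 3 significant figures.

From Kepler's third law T² = 4π²r³/μ at r = 30100 km, T = 44.0 hours = 44.0 × 3600 s = 1.584×10^5 s: μ = 4π²r³/T² = 42909.0 km³/s².
Semi-major axis of the transfer orbit: a_t = (30100 + 4640)/2 = 17370 km.
At r₁ the circular-orbit speed is v₁ = √(μ/r₁) = 1.194 km/s.
On the transfer ellipse at r₁, vis-viva gives v_a = √[μ(2/r₁ − 1/a_t)] = 0.6171 km/s.
First burn Δv₁ = |v_a − v₁| = 0.5769 km/s.
Circular speed at r₂: v₂ = √(μ/r₂) = 3.0410 km/s.
Transfer-orbit speed at r₂: v_p = √[μ(2/r₂ − 1/a_t)] = 4.0031 km/s.
Second burn Δv₂ = |v₂ − v_p| = 0.9621 km/s.
Δv = Δv₁ + Δv₂ = 0.5769 + 0.9621 = 1.539 km/s.

Δv = 1.54 km/s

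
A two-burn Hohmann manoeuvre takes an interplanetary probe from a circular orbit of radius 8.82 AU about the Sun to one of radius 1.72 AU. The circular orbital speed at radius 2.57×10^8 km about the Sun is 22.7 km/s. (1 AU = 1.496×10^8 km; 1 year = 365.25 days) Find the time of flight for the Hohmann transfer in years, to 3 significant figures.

t = 6.06 years

From the circular-orbit relation v² = μ/r at r = 2.57×10^8 km: μ = v²r = (22.7)² × 2.57×10^8 = 1.32430×10^11 km³/s².
In km: r₁ = 8.82 × 1.496×10^8 = 1.319472×10^9 km; r₂ = 1.72 × 1.496×10^8 = 2.57312×10^8 km.
Semi-major axis of the transfer orbit: a_t = (1.319472×10^9 + 2.57312×10^8)/2 = 7.88392×10^8 km.
By Kepler's third law the transfer-orbit period is T = 2π√(a_t³/μ), so t = T/2 = 1.911×10^8 s.
Converting: 1.911×10^8 s ÷ 3.15576×10^7 s/year (365.25 × 86400) = 6.06 years.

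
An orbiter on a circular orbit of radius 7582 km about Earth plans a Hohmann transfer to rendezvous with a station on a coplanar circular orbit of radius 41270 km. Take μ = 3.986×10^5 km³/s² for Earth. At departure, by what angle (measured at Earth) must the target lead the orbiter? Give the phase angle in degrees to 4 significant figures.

Transfer-ellipse semi-major axis a_t = (r₁ + r₂)/2 = (7582 + 41270)/2 = 24426 km.
The half-period of the transfer ellipse is t = π√(a_t³/μ) = 18996 s.
The target's mean motion on its circular orbit is ω₂ = √(μ/r₂³) = 7.5304×10^-5 rad/s.
Angle swept by the target during transfer: ω₂·t = 1.4305 rad = 81.96°.
Arrival is 180° from departure on the ellipse, so φ = 180° − 81.96° = 98.04°.

φ = 98.04°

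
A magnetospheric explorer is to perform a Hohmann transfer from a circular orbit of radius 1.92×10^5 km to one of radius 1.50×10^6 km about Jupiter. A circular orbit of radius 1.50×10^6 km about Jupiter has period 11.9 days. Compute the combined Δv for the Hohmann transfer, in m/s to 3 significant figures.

Δv = 13300 m/s

From Kepler's third law T² = 4π²r³/μ at r = 1.50×10^6 km, T = 11.9 days = 11.9 × 86400 s = 1.02816×10^6 s: μ = 4π²r³/T² = 1.26041×10^8 km³/s².
Transfer-ellipse semi-major axis a_t = (r₁ + r₂)/2 = (1.920×10^5 + 1.500×10^6)/2 = 8.460×10^5 km.
Circular speed at r₁: v₁ = √(μ/r₁) = √(1.26041×10^8/1.920×10^5) = 25.62155 km/s.
Transfer-orbit speed at r₁ (vis-viva): v_p = √[μ(2/r₁ − 1/a_t)] = 34.11661 km/s.
First burn Δv₁ = |v_p − v₁| = 8.4951 km/s.
At r₂, v₂ = √(μ/r₂) = 9.1666 km/s.
Transfer-orbit speed at r₂: v_a = √[μ(2/r₂ − 1/a_t)] = 4.3669 km/s.
Second burn Δv₂ = |v₂ − v_a| = 4.7997 km/s.
Total Δv = Δv₁ + Δv₂ = 13.29 km/s.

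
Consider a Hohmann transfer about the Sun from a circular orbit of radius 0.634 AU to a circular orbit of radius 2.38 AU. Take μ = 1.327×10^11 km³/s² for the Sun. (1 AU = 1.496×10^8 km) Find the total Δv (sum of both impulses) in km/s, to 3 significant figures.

Δv = 16.4 km/s

In km: r₁ = 0.634 × 1.496×10^8 = 9.48464×10^7 km; r₂ = 2.38 × 1.496×10^8 = 3.56048×10^8 km.
The Hohmann ellipse has a_t = (r₁ + r₂)/2 = 2.254472×10^8 km.
At r₁ the circular-orbit speed is v₁ = √(μ/r₁) = 37.4046 km/s.
Transfer-orbit speed at r₁ (v² = μ(2/r − 1/a)): v_p = √[μ(2/r₁ − 1/a_t)] = 47.0064 km/s.
First burn Δv₁ = |v_p − v₁| = 9.602 km/s.
At r₂, v₂ = √(μ/r₂) = 19.306 km/s.
Transfer-orbit speed at r₂: v_a = √[μ(2/r₂ − 1/a_t)] = 12.522 km/s.
Second burn Δv₂ = |v₂ − v_a| = 6.784 km/s.
Total Δv = Δv₁ + Δv₂ = 16.39 km/s.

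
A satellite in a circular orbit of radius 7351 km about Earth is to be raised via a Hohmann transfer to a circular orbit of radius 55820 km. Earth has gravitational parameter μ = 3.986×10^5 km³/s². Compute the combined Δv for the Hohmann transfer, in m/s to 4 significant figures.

Transfer-ellipse semi-major axis a_t = (r₁ + r₂)/2 = (7351 + 55820)/2 = 31585.5 km.
At r₁ the circular-orbit speed is v₁ = √(μ/r₁) = 7.3637 km/s.
Transfer-orbit speed at r₁ (vis-viva): v_p = √[μ(2/r₁ − 1/a_t)] = 9.7892 km/s.
First burn Δv₁ = |v_p − v₁| = 2.4255 km/s.
At r₂, v₂ = √(μ/r₂) = 2.6722 km/s.
Transfer-orbit speed at r₂: v_a = √[μ(2/r₂ − 1/a_t)] = 1.2891 km/s.
Second burn Δv₂ = |v₂ − v_a| = 1.3831 km/s.
Δv = Δv₁ + Δv₂ = 2.4255 + 1.3831 = 3.809 km/s.

Δv = 3809 m/s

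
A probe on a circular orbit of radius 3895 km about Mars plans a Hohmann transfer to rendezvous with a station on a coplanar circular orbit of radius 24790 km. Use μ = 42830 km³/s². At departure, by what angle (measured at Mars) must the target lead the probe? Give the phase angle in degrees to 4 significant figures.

The Hohmann ellipse has a_t = (r₁ + r₂)/2 = 14342.5 km.
Transfer time t = π√(a_t³/μ) = 26074 s.
The target's mean motion on its circular orbit is ω₂ = √(μ/r₂³) = 5.3022×10^-5 rad/s.
Angle swept by the target during transfer: ω₂·t = 1.3825 rad = 79.21°.
The probe traverses 180° on the transfer ellipse, so the target must lead by 180° − 79.21° = 100.8°.

φ = 100.8°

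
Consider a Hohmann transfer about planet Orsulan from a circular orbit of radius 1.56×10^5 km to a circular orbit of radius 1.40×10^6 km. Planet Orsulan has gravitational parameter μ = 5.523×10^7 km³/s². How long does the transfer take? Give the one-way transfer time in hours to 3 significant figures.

t = 80.6 hours

Semi-major axis of the transfer orbit: a_t = (1.560×10^5 + 1.400×10^6)/2 = 7.780×10^5 km.
Transfer time t = π√(a_t³/μ) = π√((7.780×10^5)³ / 5.523×10^7) = 2.901×10^5 s.
Converting: 2.901×10^5 s ÷ 3600 s/hour = 80.6 hours.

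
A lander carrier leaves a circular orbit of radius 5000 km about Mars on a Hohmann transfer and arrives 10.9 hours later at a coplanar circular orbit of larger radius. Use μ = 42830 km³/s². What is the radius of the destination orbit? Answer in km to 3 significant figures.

Transfer time t = 10.9 hours = 39240 s, and t = π√(a_t³/μ).
So a_t = (μ t²/π²)^(1/3) = (42830 × (39240)² / π²)^(1/3) = 18835 km.
Since a_t = (r₁ + r₂)/2, r₂ = 2a_t − r₁ = 2×18835 − 5000 = 32670 km.

r₂ = 32700 km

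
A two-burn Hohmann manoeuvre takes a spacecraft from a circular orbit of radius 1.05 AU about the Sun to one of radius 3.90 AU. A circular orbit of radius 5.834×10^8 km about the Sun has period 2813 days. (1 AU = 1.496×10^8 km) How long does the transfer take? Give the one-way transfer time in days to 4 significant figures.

From Kepler's third law T² = 4π²r³/μ at r = 5.834×10^8 km, T = 2813 days = 2813 × 86400 s = 2.430432×10^8 s: μ = 4π²r³/T² = 1.32706×10^11 km³/s².
In km: r₁ = 1.05 × 1.496×10^8 = 1.5708×10^8 km; r₂ = 3.90 × 1.496×10^8 = 5.8344×10^8 km.
The Hohmann ellipse has a_t = (r₁ + r₂)/2 = 3.7026×10^8 km.
By Kepler's third law the transfer-orbit period is T = 2π√(a_t³/μ), so t = T/2 = 6.144×10^7 s.
Converting: 6.144×10^7 s ÷ 86400 s/day = 711.1 days.

t = 711.1 days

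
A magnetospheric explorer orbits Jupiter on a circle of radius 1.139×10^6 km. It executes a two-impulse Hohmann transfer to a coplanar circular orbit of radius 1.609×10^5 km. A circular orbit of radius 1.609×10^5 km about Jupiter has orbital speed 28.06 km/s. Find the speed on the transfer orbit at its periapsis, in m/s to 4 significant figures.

v = 37150 m/s

From the circular-orbit relation v² = μ/r at r = 1.609×10^5 km: μ = v²r = (28.06)² × 1.609×10^5 = 1.26687×10^8 km³/s².
Semi-major axis of the transfer orbit: a_t = (1.139×10^6 + 1.609×10^5)/2 = 6.4995×10^5 km.
The periapsis of the transfer ellipse is at r = 1.609×10^5 km.
From the vis-viva equation, v = √[μ(2/r − 1/a_t)] = 37.15 km/s.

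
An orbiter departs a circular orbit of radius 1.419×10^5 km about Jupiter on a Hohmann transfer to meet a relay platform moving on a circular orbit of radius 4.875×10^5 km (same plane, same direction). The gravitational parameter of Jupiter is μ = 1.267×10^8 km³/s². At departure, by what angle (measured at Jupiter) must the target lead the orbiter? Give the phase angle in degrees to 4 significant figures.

Transfer-ellipse semi-major axis a_t = (r₁ + r₂)/2 = (1.419×10^5 + 4.875×10^5)/2 = 3.147×10^5 km.
Transfer time t = π√(a_t³/μ) = 49270 s.
Target angular speed ω₂ = √(μ/r₂³) = 3.307×10^-5 rad/s.
Angle swept by the target during transfer: ω₂·t = 1.6294 rad = 93.36°.
Arrival is 180° from departure on the ellipse, so φ = 180° − 93.36° = 86.64°.

φ = 86.64°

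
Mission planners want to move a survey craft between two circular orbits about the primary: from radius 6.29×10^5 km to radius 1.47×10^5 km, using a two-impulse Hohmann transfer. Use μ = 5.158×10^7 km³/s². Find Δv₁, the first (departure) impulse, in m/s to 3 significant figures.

Δv₁ = 3480 m/s

The Hohmann ellipse has a_t = (r₁ + r₂)/2 = 3.880×10^5 km.
Circular speed at r = 6.290×10^5 km: v_c = √(μ/r) = 9.056 km/s.
Vis-viva on the transfer ellipse at r = 6.290×10^5 km gives v_t = √[μ(2/r − 1/a_t)] = 5.574 km/s.
Δv₁ = |v_t − v_c| = |5.574 − 9.056| = 3.482 km/s.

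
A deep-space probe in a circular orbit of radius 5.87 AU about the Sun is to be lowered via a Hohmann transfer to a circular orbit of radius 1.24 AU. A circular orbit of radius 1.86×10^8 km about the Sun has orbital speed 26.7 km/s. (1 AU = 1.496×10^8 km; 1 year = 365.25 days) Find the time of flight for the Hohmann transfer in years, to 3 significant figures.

t = 3.35 years

From the circular-orbit relation v² = μ/r at r = 1.86×10^8 km: μ = v²r = (26.7)² × 1.86×10^8 = 1.32598×10^11 km³/s².
In km: r₁ = 5.87 × 1.496×10^8 = 8.78152×10^8 km; r₂ = 1.24 × 1.496×10^8 = 1.85504×10^8 km.
The Hohmann ellipse has a_t = (r₁ + r₂)/2 = 5.31828×10^8 km.
By Kepler's third law the transfer-orbit period is T = 2π√(a_t³/μ), so t = T/2 = 1.058×10^8 s.
Converting: 1.058×10^8 s ÷ 3.15576×10^7 s/year (365.25 × 86400) = 3.35 years.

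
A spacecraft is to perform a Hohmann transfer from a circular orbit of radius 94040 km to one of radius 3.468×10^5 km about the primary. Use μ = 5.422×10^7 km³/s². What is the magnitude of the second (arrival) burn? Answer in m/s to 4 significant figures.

Δv₂ = 4337 m/s

Semi-major axis of the transfer orbit: a_t = (94040 + 3.468×10^5)/2 = 2.2042×10^5 km.
Circular speed at r = 3.468×10^5 km: v_c = √(μ/r) = 12.504 km/s.
Vis-viva on the transfer ellipse at r = 3.468×10^5 km gives v_t = √[μ(2/r − 1/a_t)] = 8.1672 km/s.
Δv₂ = |v_t − v_c| = |8.1672 − 12.504| = 4.337 km/s.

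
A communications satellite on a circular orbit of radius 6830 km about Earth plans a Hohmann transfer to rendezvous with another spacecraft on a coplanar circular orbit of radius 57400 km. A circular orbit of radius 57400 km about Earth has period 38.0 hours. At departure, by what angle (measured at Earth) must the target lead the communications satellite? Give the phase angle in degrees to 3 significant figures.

φ = 105°

From Kepler's third law T² = 4π²r³/μ at r = 57400 km, T = 38.0 hours = 38.0 × 3600 s = 1.368×10^5 s: μ = 4π²r³/T² = 3.98954×10^5 km³/s².
Semi-major axis of the transfer orbit: a_t = (6830 + 57400)/2 = 32115 km.
Transfer time t = π√(a_t³/μ) = 28625.3 s.
The target's mean motion on its circular orbit is ω₂ = √(μ/r₂³) = 4.59297×10^-5 rad/s.
Angle swept by the target during transfer: ω₂·t = 1.3148 rad = 75.33°.
Arrival is 180° from departure on the ellipse, so φ = 180° − 75.33° = 105°.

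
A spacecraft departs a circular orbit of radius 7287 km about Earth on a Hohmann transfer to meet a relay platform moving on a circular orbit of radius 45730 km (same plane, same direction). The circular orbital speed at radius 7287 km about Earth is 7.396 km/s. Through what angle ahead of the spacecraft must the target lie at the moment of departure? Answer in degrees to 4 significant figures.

φ = 100.6°

From the circular-orbit relation v² = μ/r at r = 7287 km: μ = v²r = (7.396)² × 7287 = 3.98605×10^5 km³/s².
Transfer-ellipse semi-major axis a_t = (r₁ + r₂)/2 = (7287 + 45730)/2 = 26508.5 km.
The half-period of the transfer ellipse is t = π√(a_t³/μ) = 21476 s.
Target angular speed ω₂ = √(μ/r₂³) = 6.4561×10^-5 rad/s.
Angle swept by the target during transfer: ω₂·t = 1.3865 rad = 79.44°.
The spacecraft traverses 180° on the transfer ellipse, so the target must lead by 180° − 79.44° = 100.6°.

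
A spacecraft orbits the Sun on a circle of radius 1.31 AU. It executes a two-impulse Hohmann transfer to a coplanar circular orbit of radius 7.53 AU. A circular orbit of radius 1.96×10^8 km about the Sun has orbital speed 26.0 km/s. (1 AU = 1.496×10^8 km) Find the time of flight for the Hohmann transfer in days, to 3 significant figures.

t = 1700 days

From the circular-orbit relation v² = μ/r at r = 1.96×10^8 km: μ = v²r = (26.0)² × 1.96×10^8 = 1.32496×10^11 km³/s².
In km: r₁ = 1.31 × 1.496×10^8 = 1.95976×10^8 km; r₂ = 7.53 × 1.496×10^8 = 1.126488×10^9 km.
Semi-major axis of the transfer orbit: a_t = (1.95976×10^8 + 1.126488×10^9)/2 = 6.61232×10^8 km.
Half the transfer-orbit period gives t = π√(a_t³/μ) = 1.468×10^8 s.
Converting: 1.468×10^8 s ÷ 86400 s/day = 1700 days.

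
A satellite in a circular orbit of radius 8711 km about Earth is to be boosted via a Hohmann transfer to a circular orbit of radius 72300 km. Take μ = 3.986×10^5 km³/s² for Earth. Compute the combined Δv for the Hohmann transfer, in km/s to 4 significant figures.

The Hohmann ellipse has a_t = (r₁ + r₂)/2 = 40505.5 km.
Circular speed at r₁: v₁ = √(μ/r₁) = √(3.986×10^5/8711) = 6.764 km/s.
On the transfer ellipse at r₁, vis-viva gives v_p = √[μ(2/r₁ − 1/a_t)] = 9.037 km/s.
First burn Δv₁ = |v_p − v₁| = 2.273 km/s.
Circular speed at r₂: v₂ = √(μ/r₂) = 2.348 km/s.
Transfer-orbit speed at r₂: v_a = √[μ(2/r₂ − 1/a_t)] = 1.089 km/s.
Second burn Δv₂ = |v₂ − v_a| = 1.259 km/s.
Total Δv = Δv₁ + Δv₂ = 3.532 km/s.

Δv = 3.532 km/s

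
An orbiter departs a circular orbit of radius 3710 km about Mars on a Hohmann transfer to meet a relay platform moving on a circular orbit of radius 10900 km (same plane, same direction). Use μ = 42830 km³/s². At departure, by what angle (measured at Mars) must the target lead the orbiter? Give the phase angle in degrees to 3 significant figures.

Semi-major axis of the transfer orbit: a_t = (3710 + 10900)/2 = 7305 km.
The half-period of the transfer ellipse is t = π√(a_t³/μ) = 9477.8 s.
Target angular speed ω₂ = √(μ/r₂³) = 1.8186×10^-4 rad/s.
Angle swept by the target during transfer: ω₂·t = 1.7236 rad = 98.76°.
Arrival is 180° from departure on the ellipse, so φ = 180° − 98.76° = 81.2°.

φ = 81.2°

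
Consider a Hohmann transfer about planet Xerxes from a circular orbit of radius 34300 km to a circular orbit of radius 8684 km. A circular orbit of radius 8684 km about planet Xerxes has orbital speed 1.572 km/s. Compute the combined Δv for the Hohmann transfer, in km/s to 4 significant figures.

Δv = 0.7021 km/s

From the circular-orbit relation v² = μ/r at r = 8684 km: μ = v²r = (1.572)² × 8684 = 21459.8 km³/s².
Transfer-ellipse semi-major axis a_t = (r₁ + r₂)/2 = (34300 + 8684)/2 = 21492 km.
Circular speed at r₁: v₁ = √(μ/r₁) = √(21459.8/34300) = 0.7910 km/s.
On the transfer ellipse at r₁, vis-viva equation gives v_a = √[μ(2/r₁ − 1/a_t)] = 0.5028 km/s.
First burn Δv₁ = |v_a − v₁| = 0.2882 km/s.
At r₂, v₂ = √(μ/r₂) = 1.5720 km/s.
Transfer-orbit speed at r₂: v_p = √[μ(2/r₂ − 1/a_t)] = 1.9859 km/s.
Second burn Δv₂ = |v₂ − v_p| = 0.4139 km/s.
Δv = Δv₁ + Δv₂ = 0.2882 + 0.4139 = 0.7021 km/s.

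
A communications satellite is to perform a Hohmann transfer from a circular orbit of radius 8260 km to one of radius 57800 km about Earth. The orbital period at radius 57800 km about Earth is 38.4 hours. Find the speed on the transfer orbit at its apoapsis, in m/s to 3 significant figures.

From Kepler's third law T² = 4π²r³/μ at r = 57800 km, T = 38.4 hours = 38.4 × 3600 s = 1.3824×10^5 s: μ = 4π²r³/T² = 3.98911×10^5 km³/s².
The Hohmann ellipse has a_t = (r₁ + r₂)/2 = 33030 km.
At apoapsis, r = 57800 km.
From the vis-viva equation, v = √[μ(2/r − 1/a_t)] = 1.314 km/s.

v = 1310 m/s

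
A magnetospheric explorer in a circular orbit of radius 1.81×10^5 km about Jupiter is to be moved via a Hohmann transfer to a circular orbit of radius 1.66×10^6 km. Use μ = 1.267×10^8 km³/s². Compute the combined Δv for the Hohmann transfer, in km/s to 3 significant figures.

Semi-major axis of the transfer orbit: a_t = (1.810×10^5 + 1.660×10^6)/2 = 9.205×10^5 km.
Circular speed at r₁: v₁ = √(μ/r₁) = √(1.267×10^8/1.810×10^5) = 26.458 km/s.
On the transfer ellipse at r₁, vis-viva equation gives v_p = √[μ(2/r₁ − 1/a_t)] = 35.530 km/s.
First burn Δv₁ = |v_p − v₁| = 9.072 km/s.
At r₂, v₂ = √(μ/r₂) = 8.736 km/s.
Transfer-orbit speed at r₂: v_a = √[μ(2/r₂ − 1/a_t)] = 3.874 km/s.
Second burn Δv₂ = |v₂ − v_a| = 4.862 km/s.
Δv = Δv₁ + Δv₂ = 9.072 + 4.862 = 13.93 km/s.

Δv = 13.9 km/s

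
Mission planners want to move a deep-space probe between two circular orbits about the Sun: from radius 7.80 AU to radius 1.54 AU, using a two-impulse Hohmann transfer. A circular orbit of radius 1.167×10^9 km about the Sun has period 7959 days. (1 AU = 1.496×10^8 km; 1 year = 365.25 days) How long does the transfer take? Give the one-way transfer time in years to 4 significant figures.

t = 5.047 years

From Kepler's third law T² = 4π²r³/μ at r = 1.167×10^9 km, T = 7959 days = 7959 × 86400 s = 6.876576×10^8 s: μ = 4π²r³/T² = 1.32687×10^11 km³/s².
In km: r₁ = 7.80 × 1.496×10^8 = 1.16688×10^9 km; r₂ = 1.54 × 1.496×10^8 = 2.30384×10^8 km.
The Hohmann ellipse has a_t = (r₁ + r₂)/2 = 6.98632×10^8 km.
Transfer time t = π√(a_t³/μ) = π√((6.98632×10^8)³ / 1.32687×10^11) = 1.5926×10^8 s.
Converting: 1.5926×10^8 s ÷ 3.15576×10^7 s/year (365.25 × 86400) = 5.047 years.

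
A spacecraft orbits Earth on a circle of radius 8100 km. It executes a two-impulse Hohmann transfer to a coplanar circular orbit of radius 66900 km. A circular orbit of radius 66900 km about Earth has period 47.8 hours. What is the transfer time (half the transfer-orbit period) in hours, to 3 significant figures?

From Kepler's third law T² = 4π²r³/μ at r = 66900 km, T = 47.8 hours = 47.8 × 3600 s = 1.7208×10^5 s: μ = 4π²r³/T² = 3.99188×10^5 km³/s².
The Hohmann ellipse has a_t = (r₁ + r₂)/2 = 37500 km.
By Kepler's third law the transfer-orbit period is T = 2π√(a_t³/μ), so t = T/2 = 36110 s.
Converting: 36110 s ÷ 3600 s/hour = 10.0 hours.

t = 10.0 hours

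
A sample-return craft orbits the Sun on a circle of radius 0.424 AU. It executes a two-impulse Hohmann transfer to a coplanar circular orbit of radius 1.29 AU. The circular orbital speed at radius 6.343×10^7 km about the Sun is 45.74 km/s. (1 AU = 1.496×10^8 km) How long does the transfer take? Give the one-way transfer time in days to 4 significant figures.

t = 144.9 days

From the circular-orbit relation v² = μ/r at r = 6.343×10^7 km: μ = v²r = (45.74)² × 6.343×10^7 = 1.32705×10^11 km³/s².
In km: r₁ = 0.424 × 1.496×10^8 = 6.34304×10^7 km; r₂ = 1.29 × 1.496×10^8 = 1.92984×10^8 km.
Semi-major axis of the transfer orbit: a_t = (6.34304×10^7 + 1.92984×10^8)/2 = 1.282072×10^8 km.
Half the transfer-orbit period gives t = π√(a_t³/μ) = 1.252×10^7 s.
Converting: 1.252×10^7 s ÷ 86400 s/day = 144.9 days.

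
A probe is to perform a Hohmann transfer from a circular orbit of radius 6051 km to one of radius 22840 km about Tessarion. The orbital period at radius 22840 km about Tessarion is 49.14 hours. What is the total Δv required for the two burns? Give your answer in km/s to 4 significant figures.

Δv = 0.6919 km/s

From Kepler's third law T² = 4π²r³/μ at r = 22840 km, T = 49.14 hours = 49.14 × 3600 s = 1.76904×10^5 s: μ = 4π²r³/T² = 15030.5 km³/s².
Semi-major axis of the transfer orbit: a_t = (6051 + 22840)/2 = 14445.5 km.
At r₁ the circular-orbit speed is v₁ = √(μ/r₁) = 1.5761 km/s.
On the transfer ellipse at r₁, vis-viva equation gives v_p = √[μ(2/r₁ − 1/a_t)] = 1.9818 km/s.
First burn Δv₁ = |v_p − v₁| = 0.4057 km/s.
Circular speed at r₂: v₂ = √(μ/r₂) = 0.8112 km/s.
Transfer-orbit speed at r₂: v_a = √[μ(2/r₂ − 1/a_t)] = 0.5250 km/s.
Second burn Δv₂ = |v₂ − v_a| = 0.2862 km/s.
Δv = Δv₁ + Δv₂ = 0.4057 + 0.2862 = 0.6919 km/s.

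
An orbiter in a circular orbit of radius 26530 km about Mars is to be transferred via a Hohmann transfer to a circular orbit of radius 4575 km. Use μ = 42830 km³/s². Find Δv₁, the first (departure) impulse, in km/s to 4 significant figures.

Semi-major axis of the transfer orbit: a_t = (26530 + 4575)/2 = 15552.5 km.
Circular speed at r = 26530 km: v_c = √(μ/r) = 1.2706 km/s.
Transfer-orbit speed at the same r (vis-viva, a = a_t): v_t = √[μ(2/r − 1/a_t)] = 0.68913 km/s.
Δv₁ = |v_t − v_c| = |0.68913 − 1.2706| = 0.5815 km/s.

Δv₁ = 0.5815 km/s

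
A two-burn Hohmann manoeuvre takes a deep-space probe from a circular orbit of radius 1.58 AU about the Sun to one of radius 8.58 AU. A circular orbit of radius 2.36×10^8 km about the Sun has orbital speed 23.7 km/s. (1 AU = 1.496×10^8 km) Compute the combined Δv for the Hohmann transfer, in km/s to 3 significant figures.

From the circular-orbit relation v² = μ/r at r = 2.36×10^8 km: μ = v²r = (23.7)² × 2.36×10^8 = 1.32559×10^11 km³/s².
In km: r₁ = 1.58 × 1.496×10^8 = 2.36368×10^8 km; r₂ = 8.58 × 1.496×10^8 = 1.283568×10^9 km.
The Hohmann ellipse has a_t = (r₁ + r₂)/2 = 7.59968×10^8 km.
At r₁ the circular-orbit speed is v₁ = √(μ/r₁) = 23.682 km/s.
Transfer-orbit speed at r₁ (v² = μ(2/r − 1/a)): v_p = √[μ(2/r₁ − 1/a_t)] = 30.777 km/s.
First burn Δv₁ = |v_p − v₁| = 7.095 km/s.
At r₂, v₂ = √(μ/r₂) = 10.1624 km/s.
Transfer-orbit speed at r₂: v_a = √[μ(2/r₂ − 1/a_t)] = 5.66750 km/s.
Second burn Δv₂ = |v₂ − v_a| = 4.495 km/s.
Total Δv = Δv₁ + Δv₂ = 11.59 km/s.

Δv = 11.6 km/s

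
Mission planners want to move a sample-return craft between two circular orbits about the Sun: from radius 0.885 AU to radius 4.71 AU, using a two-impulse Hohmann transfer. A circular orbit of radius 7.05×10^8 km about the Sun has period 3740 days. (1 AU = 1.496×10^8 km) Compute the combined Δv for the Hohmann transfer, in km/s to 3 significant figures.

From Kepler's third law T² = 4π²r³/μ at r = 7.05×10^8 km, T = 3740 days = 3740 × 86400 s = 3.23136×10^8 s: μ = 4π²r³/T² = 1.32482×10^11 km³/s².
In km: r₁ = 0.885 × 1.496×10^8 = 1.32396×10^8 km; r₂ = 4.71 × 1.496×10^8 = 7.04616×10^8 km.
Transfer-ellipse semi-major axis a_t = (r₁ + r₂)/2 = (1.32396×10^8 + 7.04616×10^8)/2 = 4.18506×10^8 km.
Circular speed at r₁: v₁ = √(μ/r₁) = √(1.32482×10^11/1.32396×10^8) = 31.633 km/s.
On the transfer ellipse at r₁, v² = μ(2/r − 1/a) gives v_p = √[μ(2/r₁ − 1/a_t)] = 41.046 km/s.
First burn Δv₁ = |v_p − v₁| = 9.413 km/s.
Circular speed at r₂: v₂ = √(μ/r₂) = 13.712 km/s.
Transfer-orbit speed at r₂: v_a = √[μ(2/r₂ − 1/a_t)] = 7.7124 km/s.
Second burn Δv₂ = |v₂ − v_a| = 6.000 km/s.
Total Δv = Δv₁ + Δv₂ = 15.41 km/s.

Δv = 15.4 km/s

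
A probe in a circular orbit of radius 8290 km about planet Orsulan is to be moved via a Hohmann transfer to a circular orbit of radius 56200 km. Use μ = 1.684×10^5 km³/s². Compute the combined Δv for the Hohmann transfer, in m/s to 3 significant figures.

Δv = 2300 m/s

The Hohmann ellipse has a_t = (r₁ + r₂)/2 = 32245 km.
Circular speed at r₁: v₁ = √(μ/r₁) = √(1.684×10^5/8290) = 4.507 km/s.
On the transfer ellipse at r₁, v² = μ(2/r − 1/a) gives v_p = √[μ(2/r₁ − 1/a_t)] = 5.950 km/s.
First burn Δv₁ = |v_p − v₁| = 1.443 km/s.
Circular speed at r₂: v₂ = √(μ/r₂) = 1.731 km/s.
Transfer-orbit speed at r₂: v_a = √[μ(2/r₂ − 1/a_t)] = 0.8777 km/s.
Second burn Δv₂ = |v₂ − v_a| = 0.8533 km/s.
Total Δv = Δv₁ + Δv₂ = 2.296 km/s.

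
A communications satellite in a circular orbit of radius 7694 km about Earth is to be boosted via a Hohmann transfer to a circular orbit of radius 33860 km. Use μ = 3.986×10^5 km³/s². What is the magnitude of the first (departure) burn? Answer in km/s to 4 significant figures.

Δv₁ = 1.991 km/s

Transfer-ellipse semi-major axis a_t = (r₁ + r₂)/2 = (7694 + 33860)/2 = 20777 km.
On the circular orbit at r = 7694 km, v_c = √(μ/r) = 7.1977 km/s.
Transfer-orbit speed at the same r (vis-viva, a = a_t): v_t = √[μ(2/r − 1/a_t)] = 9.1885 km/s.
Δv₁ = |v_t − v_c| = |9.1885 − 7.1977| = 1.991 km/s.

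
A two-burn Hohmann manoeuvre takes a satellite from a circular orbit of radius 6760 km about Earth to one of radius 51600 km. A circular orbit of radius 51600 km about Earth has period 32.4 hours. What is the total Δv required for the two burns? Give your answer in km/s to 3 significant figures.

From Kepler's third law T² = 4π²r³/μ at r = 51600 km, T = 32.4 hours = 32.4 × 3600 s = 1.1664×10^5 s: μ = 4π²r³/T² = 3.98670×10^5 km³/s².
Transfer-ellipse semi-major axis a_t = (r₁ + r₂)/2 = (6760 + 51600)/2 = 29180 km.
At r₁ the circular-orbit speed is v₁ = √(μ/r₁) = 7.67951 km/s.
Transfer-orbit speed at r₁ (vis-viva): v_p = √[μ(2/r₁ − 1/a_t)] = 10.2121 km/s.
First burn Δv₁ = |v_p − v₁| = 2.5326 km/s.
At r₂, v₂ = √(μ/r₂) = 2.7796 km/s.
Transfer-orbit speed at r₂: v_a = √[μ(2/r₂ − 1/a_t)] = 1.3379 km/s.
Second burn Δv₂ = |v₂ − v_a| = 1.4417 km/s.
Total Δv = Δv₁ + Δv₂ = 3.974 km/s.

Δv = 3.97 km/s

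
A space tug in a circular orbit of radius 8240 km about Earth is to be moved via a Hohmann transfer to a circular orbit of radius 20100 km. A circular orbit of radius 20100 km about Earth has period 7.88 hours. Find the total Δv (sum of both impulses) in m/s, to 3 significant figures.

Δv = 2390 m/s

From Kepler's third law T² = 4π²r³/μ at r = 20100 km, T = 7.88 hours = 7.88 × 3600 s = 28368 s: μ = 4π²r³/T² = 3.98374×10^5 km³/s².
The Hohmann ellipse has a_t = (r₁ + r₂)/2 = 14170 km.
Circular speed at r₁: v₁ = √(μ/r₁) = √(3.98374×10^5/8240) = 6.953 km/s.
Transfer-orbit speed at r₁ (vis-viva): v_p = √[μ(2/r₁ − 1/a_t)] = 8.281 km/s.
First burn Δv₁ = |v_p − v₁| = 1.328 km/s.
Circular speed at r₂: v₂ = √(μ/r₂) = 4.452 km/s.
Transfer-orbit speed at r₂: v_a = √[μ(2/r₂ − 1/a_t)] = 3.395 km/s.
Second burn Δv₂ = |v₂ − v_a| = 1.057 km/s.
Δv = Δv₁ + Δv₂ = 1.328 + 1.057 = 2.385 km/s.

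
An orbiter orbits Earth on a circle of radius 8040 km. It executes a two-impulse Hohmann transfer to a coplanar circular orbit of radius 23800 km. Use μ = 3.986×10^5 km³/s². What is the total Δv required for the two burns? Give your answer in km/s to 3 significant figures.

Δv = 2.75 km/s

Semi-major axis of the transfer orbit: a_t = (8040 + 23800)/2 = 15920 km.
At r₁ the circular-orbit speed is v₁ = √(μ/r₁) = 7.041 km/s.
On the transfer ellipse at r₁, v² = μ(2/r − 1/a) gives v_p = √[μ(2/r₁ − 1/a_t)] = 8.609 km/s.
First burn Δv₁ = |v_p − v₁| = 1.568 km/s.
Circular speed at r₂: v₂ = √(μ/r₂) = 4.092 km/s.
Transfer-orbit speed at r₂: v_a = √[μ(2/r₂ − 1/a_t)] = 2.908 km/s.
Second burn Δv₂ = |v₂ − v_a| = 1.184 km/s.
Δv = Δv₁ + Δv₂ = 1.568 + 1.184 = 2.752 km/s.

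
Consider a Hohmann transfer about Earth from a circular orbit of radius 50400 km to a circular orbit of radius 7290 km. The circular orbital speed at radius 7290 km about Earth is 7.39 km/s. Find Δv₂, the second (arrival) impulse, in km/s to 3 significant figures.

Δv₂ = 2.38 km/s

From the circular-orbit relation v² = μ/r at r = 7290 km: μ = v²r = (7.39)² × 7290 = 3.98122×10^5 km³/s².
Semi-major axis of the transfer orbit: a_t = (50400 + 7290)/2 = 28845 km.
Circular speed at r = 7290 km: v_c = √(μ/r) = 7.390 km/s.
Vis-viva on the transfer ellipse at r = 7290 km gives v_t = √[μ(2/r − 1/a_t)] = 9.768 km/s.
Δv₂ = |v_t − v_c| = |9.768 − 7.390| = 2.378 km/s.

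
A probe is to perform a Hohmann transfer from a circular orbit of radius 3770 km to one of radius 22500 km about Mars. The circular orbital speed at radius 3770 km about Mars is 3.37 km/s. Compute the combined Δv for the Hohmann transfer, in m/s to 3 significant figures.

Δv = 1680 m/s

From the circular-orbit relation v² = μ/r at r = 3770 km: μ = v²r = (3.37)² × 3770 = 42815.5 km³/s².
Transfer-ellipse semi-major axis a_t = (r₁ + r₂)/2 = (3770 + 22500)/2 = 13135 km.
Circular speed at r₁: v₁ = √(μ/r₁) = √(42815.5/3770) = 3.370 km/s.
On the transfer ellipse at r₁, v² = μ(2/r − 1/a) gives v_p = √[μ(2/r₁ − 1/a_t)] = 4.411 km/s.
First burn Δv₁ = |v_p − v₁| = 1.041 km/s.
At r₂, v₂ = √(μ/r₂) = 1.37946 km/s.
Transfer-orbit speed at r₂: v_a = √[μ(2/r₂ − 1/a_t)] = 0.739035 km/s.
Second burn Δv₂ = |v₂ − v_a| = 0.6404 km/s.
Total Δv = Δv₁ + Δv₂ = 1.681 km/s.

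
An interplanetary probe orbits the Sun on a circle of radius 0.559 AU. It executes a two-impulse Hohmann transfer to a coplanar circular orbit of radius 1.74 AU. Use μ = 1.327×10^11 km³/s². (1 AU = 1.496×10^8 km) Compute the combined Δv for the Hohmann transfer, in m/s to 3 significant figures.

Δv = 16000 m/s

In km: r₁ = 0.559 × 1.496×10^8 = 8.36264×10^7 km; r₂ = 1.74 × 1.496×10^8 = 2.60304×10^8 km.
The Hohmann ellipse has a_t = (r₁ + r₂)/2 = 1.719652×10^8 km.
Circular speed at r₁: v₁ = √(μ/r₁) = √(1.327×10^11/8.36264×10^7) = 39.835 km/s.
Transfer-orbit speed at r₁ (v² = μ(2/r − 1/a)): v_p = √[μ(2/r₁ − 1/a_t)] = 49.010 km/s.
First burn Δv₁ = |v_p − v₁| = 9.175 km/s.
At r₂, v₂ = √(μ/r₂) = 22.578 km/s.
Transfer-orbit speed at r₂: v_a = √[μ(2/r₂ − 1/a_t)] = 15.745 km/s.
Second burn Δv₂ = |v₂ − v_a| = 6.833 km/s.
Total Δv = Δv₁ + Δv₂ = 16.01 km/s.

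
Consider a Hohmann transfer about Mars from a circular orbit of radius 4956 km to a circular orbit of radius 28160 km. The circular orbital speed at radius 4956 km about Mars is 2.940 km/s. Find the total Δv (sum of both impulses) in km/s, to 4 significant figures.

Δv = 1.453 km/s

From the circular-orbit relation v² = μ/r at r = 4956 km: μ = v²r = (2.940)² × 4956 = 42837.7 km³/s².
Transfer-ellipse semi-major axis a_t = (r₁ + r₂)/2 = (4956 + 28160)/2 = 16558 km.
At r₁ the circular-orbit speed is v₁ = √(μ/r₁) = 2.9400 km/s.
Transfer-orbit speed at r₁ (vis-viva equation): v_p = √[μ(2/r₁ − 1/a_t)] = 3.8341 km/s.
First burn Δv₁ = |v_p − v₁| = 0.8941 km/s.
Circular speed at r₂: v₂ = √(μ/r₂) = 1.2334 km/s.
Transfer-orbit speed at r₂: v_a = √[μ(2/r₂ − 1/a_t)] = 0.67477 km/s.
Second burn Δv₂ = |v₂ − v_a| = 0.5586 km/s.
Δv = Δv₁ + Δv₂ = 0.8941 + 0.5586 = 1.453 km/s.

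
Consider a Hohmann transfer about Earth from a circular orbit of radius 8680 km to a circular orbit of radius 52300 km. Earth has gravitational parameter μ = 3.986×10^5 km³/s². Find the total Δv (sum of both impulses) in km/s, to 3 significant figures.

The Hohmann ellipse has a_t = (r₁ + r₂)/2 = 30490 km.
Circular speed at r₁: v₁ = √(μ/r₁) = √(3.986×10^5/8680) = 6.7766 km/s.
Transfer-orbit speed at r₁ (vis-viva): v_p = √[μ(2/r₁ − 1/a_t)] = 8.8753 km/s.
First burn Δv₁ = |v_p − v₁| = 2.0987 km/s.
Circular speed at r₂: v₂ = √(μ/r₂) = 2.7607 km/s.
Transfer-orbit speed at r₂: v_a = √[μ(2/r₂ − 1/a_t)] = 1.4730 km/s.
Second burn Δv₂ = |v₂ − v_a| = 1.2877 km/s.
Δv = Δv₁ + Δv₂ = 2.0987 + 1.2877 = 3.386 km/s.

Δv = 3.39 km/s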